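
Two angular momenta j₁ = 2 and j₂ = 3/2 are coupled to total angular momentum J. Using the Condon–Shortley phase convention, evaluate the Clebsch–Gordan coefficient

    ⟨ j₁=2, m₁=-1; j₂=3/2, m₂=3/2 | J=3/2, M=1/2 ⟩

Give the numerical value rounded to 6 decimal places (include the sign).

triangle: 2!*2!*1!/6! = 4/720
(j±m)!: 1!*3!*3!*0!*2!*1! = 72
prefactor² = (2J+1)*Δ*N² = 8/5
  k=2: +1/(2!*0!*1!*1!*1!*0!) = 1/2
Σ = 1/2  ⇒  CG² = 8/5*1/2² = 2/5
CG = +√(2/5) = +0.632456

+√(2/5) = +0.632456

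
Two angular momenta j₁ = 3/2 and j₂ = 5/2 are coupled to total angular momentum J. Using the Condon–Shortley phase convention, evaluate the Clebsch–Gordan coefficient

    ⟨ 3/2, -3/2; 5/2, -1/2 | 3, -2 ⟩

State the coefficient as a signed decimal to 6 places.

−√(1/2) = -0.707107

√[7·1!2!4!/8! · 0!3!2!3!1!5!] = √(72)
  +(−1)^1/∏(1,0,2,1,0,3)! = -1/12  (running -1/12)
⟨..|..⟩ = √(72)·(-1/12) = -0.707107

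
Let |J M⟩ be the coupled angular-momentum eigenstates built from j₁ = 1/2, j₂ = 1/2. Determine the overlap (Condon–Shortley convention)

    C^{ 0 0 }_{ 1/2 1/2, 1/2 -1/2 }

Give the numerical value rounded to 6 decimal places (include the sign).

+0.707107

j₁+j₂−J=1  J+j₁−j₂=0  J−j₁+j₂=0  j₁+j₂+J+1=2
(j₁±m₁, j₂±m₂, J±M) = (1,0,0,1,0,0)
P² = 1/2
sum k=0..0:
  [0] +1/1 = 1
S = 1
C² = P²·S² = 1/2 ; C = +0.707107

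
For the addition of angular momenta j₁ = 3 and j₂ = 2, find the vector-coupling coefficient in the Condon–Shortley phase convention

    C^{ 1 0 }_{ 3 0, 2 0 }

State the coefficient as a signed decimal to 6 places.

triangle: 4!×2!×0!/7! = 48/5040
(j±m)!: 3!×3!×2!×2!×1!×1! = 144
prefactor² = (2J+1)×Δ×N² = 144/35
  k=2: +1/(2!×2!×1!×0!×1!×0!) = 1/4
Σ = 1/4  ⇒  CG² = 144/35×1/4² = 9/35
CG = +√(9/35) = +0.507093

+0.507093  (= +√(9/35))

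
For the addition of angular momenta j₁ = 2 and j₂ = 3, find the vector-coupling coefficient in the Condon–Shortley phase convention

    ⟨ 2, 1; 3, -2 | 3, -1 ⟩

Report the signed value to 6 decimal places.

+0.500000  (= +√(1/4))

triangle: 2!×2!×4!/9! = 96/362880
(j±m)!: 3!×1!×1!×5!×2!×4! = 34560
prefactor² = (2J+1)×Δ×N² = 64
  k=0: +1/(0!×2!×1!×1!×1!×3!) = 1/12
  k=1: −1/(1!×1!×0!×0!×2!×4!) = -1/48
Σ = 1/16  ⇒  CG² = 64×1/16² = 1/4
CG = +√(1/4) = +0.500000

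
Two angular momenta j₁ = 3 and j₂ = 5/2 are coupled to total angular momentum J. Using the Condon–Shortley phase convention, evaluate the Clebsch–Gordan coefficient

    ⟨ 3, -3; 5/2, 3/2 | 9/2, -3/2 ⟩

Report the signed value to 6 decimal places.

j₁+j₂−J=1  J+j₁−j₂=5  J−j₁+j₂=4  j₁+j₂+J+1=11
(j₁±m₁, j₂±m₂, J±M) = (0,6,4,1,3,6)
P² = 4147200/77
sum k=1..1:
  [1] −1/720 = -1/720
S = -1/720
C² = P²·S² = 8/77 ; C = -0.322329

−√(8/77) ≈ -0.322329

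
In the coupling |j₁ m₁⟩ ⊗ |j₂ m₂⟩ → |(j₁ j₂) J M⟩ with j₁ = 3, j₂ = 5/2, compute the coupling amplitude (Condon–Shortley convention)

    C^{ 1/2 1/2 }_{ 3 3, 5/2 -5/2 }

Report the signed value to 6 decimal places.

√[2·5!1!0!/7! · 6!0!0!5!1!0!] = √(28800/7)
  +(−1)^0/∏(0,5,0,0,1,0)! = 1/120  (running 1/120)
⟨..|..⟩ = √(28800/7)·(1/120) = +0.534522

+√(2/7) = +0.534522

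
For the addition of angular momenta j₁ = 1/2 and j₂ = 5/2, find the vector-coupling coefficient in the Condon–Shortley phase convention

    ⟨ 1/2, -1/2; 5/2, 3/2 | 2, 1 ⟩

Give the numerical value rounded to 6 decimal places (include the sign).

j₁+j₂−J=1  J+j₁−j₂=0  J−j₁+j₂=4  j₁+j₂+J+1=6
(j₁±m₁, j₂±m₂, J±M) = (0,1,4,1,3,1)
P² = 24
sum k=1..1:
  [1] −1/6 = -1/6
S = -1/6
C² = P²·S² = 2/3 ; C = -0.816497

-0.816497  (= −√(2/3))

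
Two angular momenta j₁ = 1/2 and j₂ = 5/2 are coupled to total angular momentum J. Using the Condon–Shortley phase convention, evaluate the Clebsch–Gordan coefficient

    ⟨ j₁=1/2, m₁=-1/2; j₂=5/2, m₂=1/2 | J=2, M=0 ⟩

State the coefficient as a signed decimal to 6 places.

−√(1/2) = -0.707107

√[5·1!0!4!/6! · 0!1!3!2!2!2!] = √(8)
  +(−1)^1/∏(1,0,0,2,0,2)! = -1/4  (running -1/4)
⟨..|..⟩ = √(8)·(-1/4) = -0.707107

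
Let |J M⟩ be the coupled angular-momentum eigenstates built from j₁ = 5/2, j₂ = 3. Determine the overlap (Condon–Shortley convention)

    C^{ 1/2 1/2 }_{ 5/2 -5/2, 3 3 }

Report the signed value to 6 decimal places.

−√(2/7) = -0.534522

√[2·5!0!1!/7! · 0!5!6!0!1!0!] = √(28800/7)
  +(−1)^5/∏(5,0,0,1,0,0)! = -1/120  (running -1/120)
⟨..|..⟩ = √(28800/7)·(-1/120) = -0.534522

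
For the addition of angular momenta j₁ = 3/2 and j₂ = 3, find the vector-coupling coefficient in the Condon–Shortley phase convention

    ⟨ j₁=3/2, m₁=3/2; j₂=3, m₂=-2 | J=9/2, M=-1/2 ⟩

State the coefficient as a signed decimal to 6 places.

+0.218218

triangle: 0!×3!×6!/10! = 4320/3628800
(j±m)!: 3!×0!×1!×5!×4!×5! = 2073600
prefactor² = (2J+1)×Δ×N² = 172800/7
  k=0: +1/(0!×0!×0!×1!×3!×5!) = 1/720
Σ = 1/720  ⇒  CG² = 172800/7×1/720² = 1/21
CG = +√(1/21) = +0.218218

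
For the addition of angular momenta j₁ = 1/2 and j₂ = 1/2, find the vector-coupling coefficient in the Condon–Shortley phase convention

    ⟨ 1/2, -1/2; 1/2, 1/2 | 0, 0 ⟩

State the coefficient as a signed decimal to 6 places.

-0.707107

√[1·1!0!0!/2! · 0!1!1!0!0!0!] = √(1/2)
  +(−1)^1/∏(1,0,0,0,0,0)! = -1  (running -1)
⟨..|..⟩ = √(1/2)·(-1) = -0.707107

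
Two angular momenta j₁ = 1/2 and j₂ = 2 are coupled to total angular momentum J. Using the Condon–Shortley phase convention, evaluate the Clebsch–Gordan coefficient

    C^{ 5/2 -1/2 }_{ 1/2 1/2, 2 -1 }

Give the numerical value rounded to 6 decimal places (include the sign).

√[6·0!1!4!/6! · 1!0!1!3!2!3!] = √(72/5)
  +(−1)^0/∏(0,0,0,1,1,3)! = 1/6  (running 1/6)
⟨..|..⟩ = √(72/5)·(1/6) = +0.632456

+0.632456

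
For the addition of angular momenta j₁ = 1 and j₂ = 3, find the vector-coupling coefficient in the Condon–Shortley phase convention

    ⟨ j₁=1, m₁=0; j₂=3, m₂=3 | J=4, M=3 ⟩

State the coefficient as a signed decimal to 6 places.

+√(1/4) ≈ +0.500000

triangle: 0!×2!×6!/9! = 1440/362880
(j±m)!: 1!×1!×6!×0!×7!×1! = 3628800
prefactor² = (2J+1)×Δ×N² = 129600
  k=0: +1/(0!×0!×1!×6!×1!×0!) = 1/720
Σ = 1/720  ⇒  CG² = 129600×1/720² = 1/4
CG = +√(1/4) = +0.500000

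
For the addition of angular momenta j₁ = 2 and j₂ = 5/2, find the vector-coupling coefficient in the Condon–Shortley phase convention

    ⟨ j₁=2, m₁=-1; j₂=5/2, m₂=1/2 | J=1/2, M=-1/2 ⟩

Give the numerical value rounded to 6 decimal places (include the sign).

-0.365148

triangle: 4!*0!*1!/6! = 24/720
(j±m)!: 1!*3!*3!*2!*0!*1! = 72
prefactor² = (2J+1)*Δ*N² = 24/5
  k=3: −1/(3!*1!*0!*0!*0!*1!) = -1/6
Σ = -1/6  ⇒  CG² = 24/5*(-1/6)² = 2/15
CG = −√(2/15) = -0.365148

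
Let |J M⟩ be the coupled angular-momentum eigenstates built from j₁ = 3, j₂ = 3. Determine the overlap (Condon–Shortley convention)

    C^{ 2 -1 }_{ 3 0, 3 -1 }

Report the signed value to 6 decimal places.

j₁+j₂−J=4  J+j₁−j₂=2  J−j₁+j₂=2  j₁+j₂+J+1=9
(j₁±m₁, j₂±m₂, J±M) = (3,3,2,4,1,3)
P² = 96/7
sum k=1..2:
  [1] −1/12 = -1/12
  [2] +1/8 = 1/8
S = 1/24
C² = P²·S² = 1/42 ; C = +0.154303

+√(1/42) = +0.154303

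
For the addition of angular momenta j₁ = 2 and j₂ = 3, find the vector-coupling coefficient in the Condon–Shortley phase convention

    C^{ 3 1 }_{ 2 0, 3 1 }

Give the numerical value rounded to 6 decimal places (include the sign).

-0.387298

j₁+j₂−J=2  J+j₁−j₂=2  J−j₁+j₂=4  j₁+j₂+J+1=9
(j₁±m₁, j₂±m₂, J±M) = (2,2,4,2,4,2)
P² = 256/15
sum k=0..2:
  [0] +1/96 = 1/96
  [1] −1/6 = -1/6
  [2] +1/16 = 1/16
S = -3/32
C² = P²·S² = 3/20 ; C = -0.387298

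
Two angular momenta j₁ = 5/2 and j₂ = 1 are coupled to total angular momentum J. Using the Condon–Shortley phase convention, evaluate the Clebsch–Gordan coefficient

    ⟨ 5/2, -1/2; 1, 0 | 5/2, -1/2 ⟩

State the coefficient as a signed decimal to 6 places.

j₁+j₂−J=1  J+j₁−j₂=4  J−j₁+j₂=1  j₁+j₂+J+1=7
(j₁±m₁, j₂±m₂, J±M) = (2,3,1,1,2,3)
P² = 144/35
sum k=0..1:
  [0] +1/6 = 1/6
  [1] −1/4 = -1/4
S = -1/12
C² = P²·S² = 1/35 ; C = -0.169031

−√(1/35) ≈ -0.169031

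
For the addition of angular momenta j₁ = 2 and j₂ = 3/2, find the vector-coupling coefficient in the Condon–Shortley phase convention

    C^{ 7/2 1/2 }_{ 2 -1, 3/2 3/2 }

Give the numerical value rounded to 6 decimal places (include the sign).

+√(4/35) = +0.338062

j₁+j₂−J=0  J+j₁−j₂=4  J−j₁+j₂=3  j₁+j₂+J+1=8
(j₁±m₁, j₂±m₂, J±M) = (1,3,3,0,4,3)
P² = 5184/35
sum k=0..0:
  [0] +1/36 = 1/36
S = 1/36
C² = P²·S² = 4/35 ; C = +0.338062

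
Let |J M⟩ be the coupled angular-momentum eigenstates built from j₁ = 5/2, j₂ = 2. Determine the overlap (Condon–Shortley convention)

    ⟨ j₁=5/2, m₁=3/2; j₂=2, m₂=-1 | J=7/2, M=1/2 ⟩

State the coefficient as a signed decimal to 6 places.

+0.619780

j₁+j₂−J=1  J+j₁−j₂=4  J−j₁+j₂=3  j₁+j₂+J+1=9
(j₁±m₁, j₂±m₂, J±M) = (4,1,1,3,4,3)
P² = 2304/35
sum k=0..1:
  [0] +1/12 = 1/12
  [1] −1/144 = -1/144
S = 11/144
C² = P²·S² = 121/315 ; C = +0.619780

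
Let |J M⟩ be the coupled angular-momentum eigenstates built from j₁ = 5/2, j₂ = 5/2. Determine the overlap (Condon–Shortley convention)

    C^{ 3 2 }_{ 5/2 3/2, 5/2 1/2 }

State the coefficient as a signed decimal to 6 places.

-0.288675

triangle: 2!·3!·3!/9! = 72/362880
(j±m)!: 4!·1!·3!·2!·5!·1! = 34560
prefactor² = (2J+1)·Δ·N² = 48
  k=0: +1/(0!·2!·1!·3!·2!·0!) = 1/24
  k=1: −1/(1!·1!·0!·2!·3!·1!) = -1/12
Σ = -1/24  ⇒  CG² = 48·(-1/24)² = 1/12
CG = −√(1/12) = -0.288675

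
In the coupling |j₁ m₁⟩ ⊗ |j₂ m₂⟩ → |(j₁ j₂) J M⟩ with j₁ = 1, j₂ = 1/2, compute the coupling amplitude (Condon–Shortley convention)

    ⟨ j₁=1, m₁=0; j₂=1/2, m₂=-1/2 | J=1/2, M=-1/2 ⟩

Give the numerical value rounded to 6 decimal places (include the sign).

+0.577350  (= +√(1/3))

triangle: 1!·1!·0!/3! = 1/6
(j±m)!: 1!·1!·0!·1!·0!·1! = 1
prefactor² = (2J+1)·Δ·N² = 1/3
  k=0: +1/(0!·1!·1!·0!·0!·0!) = 1
Σ = 1  ⇒  CG² = 1/3·1² = 1/3
CG = +√(1/3) = +0.577350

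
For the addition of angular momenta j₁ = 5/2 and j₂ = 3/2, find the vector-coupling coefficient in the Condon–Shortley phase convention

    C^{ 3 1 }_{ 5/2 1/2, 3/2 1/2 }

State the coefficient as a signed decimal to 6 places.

−√(1/60) = -0.129099

j₁+j₂−J=1  J+j₁−j₂=4  J−j₁+j₂=2  j₁+j₂+J+1=8
(j₁±m₁, j₂±m₂, J±M) = (3,2,2,1,4,2)
P² = 48/5
sum k=0..1:
  [0] +1/8 = 1/8
  [1] −1/6 = -1/6
S = -1/24
C² = P²·S² = 1/60 ; C = -0.129099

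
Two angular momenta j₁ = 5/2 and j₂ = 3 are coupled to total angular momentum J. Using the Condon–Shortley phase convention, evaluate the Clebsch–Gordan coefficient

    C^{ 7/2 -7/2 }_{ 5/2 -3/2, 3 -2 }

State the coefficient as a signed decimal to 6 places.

triangle: 2!*3!*4!/10! = 288/3628800
(j±m)!: 1!*4!*1!*5!*0!*7! = 14515200
prefactor² = (2J+1)*Δ*N² = 9216
  k=1: −1/(1!*1!*3!*0!*0!*4!) = -1/144
Σ = -1/144  ⇒  CG² = 9216*(-1/144)² = 4/9
CG = −√(4/9) = -0.666667

−√(4/9) ≈ -0.666667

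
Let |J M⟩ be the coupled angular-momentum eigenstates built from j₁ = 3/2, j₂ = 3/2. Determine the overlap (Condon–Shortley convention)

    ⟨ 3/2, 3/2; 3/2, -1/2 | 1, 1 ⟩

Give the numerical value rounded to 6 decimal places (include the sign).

+√(3/10) ≈ +0.547723

triangle: 2!·1!·1!/5! = 2/120
(j±m)!: 3!·0!·1!·2!·2!·0! = 24
prefactor² = (2J+1)·Δ·N² = 6/5
  k=0: +1/(0!·2!·0!·1!·1!·0!) = 1/2
Σ = 1/2  ⇒  CG² = 6/5·1/2² = 3/10
CG = +√(3/10) = +0.547723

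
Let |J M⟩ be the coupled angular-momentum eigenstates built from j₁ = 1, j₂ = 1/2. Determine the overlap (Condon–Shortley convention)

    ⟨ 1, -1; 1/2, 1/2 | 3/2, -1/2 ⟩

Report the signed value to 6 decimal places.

+√(1/3) ≈ +0.577350

j₁+j₂−J=0  J+j₁−j₂=2  J−j₁+j₂=1  j₁+j₂+J+1=4
(j₁±m₁, j₂±m₂, J±M) = (0,2,1,0,1,2)
P² = 4/3
sum k=0..0:
  [0] +1/2 = 1/2
S = 1/2
C² = P²·S² = 1/3 ; C = +0.577350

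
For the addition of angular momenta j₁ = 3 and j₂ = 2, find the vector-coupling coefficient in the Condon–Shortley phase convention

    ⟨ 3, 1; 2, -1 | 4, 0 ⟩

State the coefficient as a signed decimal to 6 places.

triangle: 1!×5!×3!/10! = 720/3628800
(j±m)!: 4!×2!×1!×3!×4!×4! = 165888
prefactor² = (2J+1)×Δ×N² = 10368/35
  k=0: +1/(0!×1!×2!×1!×3!×2!) = 1/24
  k=1: −1/(1!×0!×1!×0!×4!×3!) = -1/144
Σ = 5/144  ⇒  CG² = 10368/35×5/144² = 5/14
CG = +√(5/14) = +0.597614

+0.597614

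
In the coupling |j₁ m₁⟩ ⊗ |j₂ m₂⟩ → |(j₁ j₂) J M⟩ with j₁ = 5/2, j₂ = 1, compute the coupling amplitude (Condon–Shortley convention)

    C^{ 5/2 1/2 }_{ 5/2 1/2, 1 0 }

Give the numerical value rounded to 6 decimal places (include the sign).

triangle: 1!·4!·1!/7! = 24/5040
(j±m)!: 3!·2!·1!·1!·3!·2! = 144
prefactor² = (2J+1)·Δ·N² = 144/35
  k=0: +1/(0!·1!·2!·1!·2!·0!) = 1/4
  k=1: −1/(1!·0!·1!·0!·3!·1!) = -1/6
Σ = 1/12  ⇒  CG² = 144/35·1/12² = 1/35
CG = +√(1/35) = +0.169031

+√(1/35) = +0.169031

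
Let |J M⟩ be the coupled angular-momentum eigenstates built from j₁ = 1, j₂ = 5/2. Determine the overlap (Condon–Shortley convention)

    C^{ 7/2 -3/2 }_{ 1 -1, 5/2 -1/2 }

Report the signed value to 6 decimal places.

+0.690066  (= +√(10/21))

triangle: 0!·2!·5!/8! = 240/40320
(j±m)!: 0!·2!·2!·3!·2!·5! = 5760
prefactor² = (2J+1)·Δ·N² = 1920/7
  k=0: +1/(0!·0!·2!·2!·0!·3!) = 1/24
Σ = 1/24  ⇒  CG² = 1920/7·1/24² = 10/21
CG = +√(10/21) = +0.690066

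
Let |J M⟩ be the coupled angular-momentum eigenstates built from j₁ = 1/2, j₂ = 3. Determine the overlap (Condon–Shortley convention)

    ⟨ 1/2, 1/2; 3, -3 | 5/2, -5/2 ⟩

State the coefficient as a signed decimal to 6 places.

j₁+j₂−J=1  J+j₁−j₂=0  J−j₁+j₂=5  j₁+j₂+J+1=7
(j₁±m₁, j₂±m₂, J±M) = (1,0,0,6,0,5)
P² = 86400/7
sum k=0..0:
  [0] +1/120 = 1/120
S = 1/120
C² = P²·S² = 6/7 ; C = +0.925820

+√(6/7) = +0.925820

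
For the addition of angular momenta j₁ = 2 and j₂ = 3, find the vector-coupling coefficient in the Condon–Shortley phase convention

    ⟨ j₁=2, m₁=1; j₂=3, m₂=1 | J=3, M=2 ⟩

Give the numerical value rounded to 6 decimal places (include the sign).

j₁+j₂−J=2  J+j₁−j₂=2  J−j₁+j₂=4  j₁+j₂+J+1=9
(j₁±m₁, j₂±m₂, J±M) = (3,1,4,2,5,1)
P² = 64
sum k=0..1:
  [0] +1/48 = 1/48
  [1] −1/12 = -1/12
S = -1/16
C² = P²·S² = 1/4 ; C = -0.500000

−√(1/4) = -0.500000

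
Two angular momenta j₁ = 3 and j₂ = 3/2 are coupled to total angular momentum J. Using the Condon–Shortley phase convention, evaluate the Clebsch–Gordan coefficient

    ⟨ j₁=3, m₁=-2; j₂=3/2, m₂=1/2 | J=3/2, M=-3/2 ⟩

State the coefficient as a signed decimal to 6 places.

√[4·3!3!0!/7! · 1!5!2!1!0!3!] = √(288/7)
  +(−1)^2/∏(2,1,3,0,0,0)! = 1/12  (running 1/12)
⟨..|..⟩ = √(288/7)·(1/12) = +0.534522

+0.534522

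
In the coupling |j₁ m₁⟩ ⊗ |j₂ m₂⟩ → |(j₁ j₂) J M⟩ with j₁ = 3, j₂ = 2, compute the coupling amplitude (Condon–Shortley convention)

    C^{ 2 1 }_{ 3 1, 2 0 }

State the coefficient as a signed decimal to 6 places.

−√(1/7) = -0.377964

j₁+j₂−J=3  J+j₁−j₂=3  J−j₁+j₂=1  j₁+j₂+J+1=8
(j₁±m₁, j₂±m₂, J±M) = (4,2,2,2,3,1)
P² = 36/7
sum k=1..2:
  [1] −1/4 = -1/4
  [2] +1/12 = 1/12
S = -1/6
C² = P²·S² = 1/7 ; C = -0.377964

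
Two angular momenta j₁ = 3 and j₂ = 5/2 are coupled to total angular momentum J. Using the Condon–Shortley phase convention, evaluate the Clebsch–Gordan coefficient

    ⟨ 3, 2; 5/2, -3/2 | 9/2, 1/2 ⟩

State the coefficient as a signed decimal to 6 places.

triangle: 1!·5!·4!/11! = 2880/39916800
(j±m)!: 5!·1!·1!·4!·5!·4! = 8294400
prefactor² = (2J+1)·Δ·N² = 460800/77
  k=0: +1/(0!·1!·1!·1!·4!·3!) = 1/144
  k=1: −1/(1!·0!·0!·0!·5!·4!) = -1/2880
Σ = 19/2880  ⇒  CG² = 460800/77·19/2880² = 361/1386
CG = +√(361/1386) = +0.510355

+0.510355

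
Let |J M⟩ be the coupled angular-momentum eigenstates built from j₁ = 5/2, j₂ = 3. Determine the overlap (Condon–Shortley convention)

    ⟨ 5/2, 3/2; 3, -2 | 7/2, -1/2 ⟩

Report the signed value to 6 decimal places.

√[8·2!3!4!/10! · 4!1!1!5!3!4!] = √(9216/35)
  +(−1)^0/∏(0,2,1,1,2,3)! = 1/24  (running 1/24)
  +(−1)^1/∏(1,1,0,0,3,4)! = -1/144  (running 5/144)
⟨..|..⟩ = √(9216/35)·(5/144) = +0.563436

+√(20/63) = +0.563436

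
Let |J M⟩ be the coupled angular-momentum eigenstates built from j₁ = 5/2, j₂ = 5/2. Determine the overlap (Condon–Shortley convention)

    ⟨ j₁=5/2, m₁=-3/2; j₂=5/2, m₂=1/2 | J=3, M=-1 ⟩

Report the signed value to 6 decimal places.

√[7·2!3!3!/9! · 1!4!3!2!2!4!] = √(96/5)
  +(−1)^1/∏(1,1,3,2,0,1)! = -1/12  (running -1/12)
  +(−1)^2/∏(2,0,2,1,1,2)! = 1/8  (running 1/24)
⟨..|..⟩ = √(96/5)·(1/24) = +0.182574

+0.182574  (= +√(1/30))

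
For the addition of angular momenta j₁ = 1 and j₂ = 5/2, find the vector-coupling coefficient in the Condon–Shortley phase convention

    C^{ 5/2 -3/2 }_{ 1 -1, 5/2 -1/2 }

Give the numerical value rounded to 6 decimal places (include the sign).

−√(16/35) ≈ -0.676123

j₁+j₂−J=1  J+j₁−j₂=1  J−j₁+j₂=4  j₁+j₂+J+1=7
(j₁±m₁, j₂±m₂, J±M) = (0,2,2,3,1,4)
P² = 576/35
sum k=1..1:
  [1] −1/6 = -1/6
S = -1/6
C² = P²·S² = 16/35 ; C = -0.676123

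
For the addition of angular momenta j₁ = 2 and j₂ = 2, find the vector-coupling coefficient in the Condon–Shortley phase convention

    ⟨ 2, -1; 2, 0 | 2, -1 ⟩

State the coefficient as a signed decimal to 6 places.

√[5·2!2!2!/7! · 1!3!2!2!1!3!] = √(8/7)
  +(−1)^1/∏(1,1,2,1,0,1)! = -1/2  (running -1/2)
  +(−1)^2/∏(2,0,1,0,1,2)! = 1/4  (running -1/4)
⟨..|..⟩ = √(8/7)·(-1/4) = -0.267261

-0.267261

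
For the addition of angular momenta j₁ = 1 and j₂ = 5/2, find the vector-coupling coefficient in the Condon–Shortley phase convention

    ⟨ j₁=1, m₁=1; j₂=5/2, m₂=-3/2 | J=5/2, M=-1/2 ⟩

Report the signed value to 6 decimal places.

√[6·1!1!4!/7! · 2!0!1!4!2!3!] = √(576/35)
  +(−1)^0/∏(0,1,0,1,1,3)! = 1/6  (running 1/6)
⟨..|..⟩ = √(576/35)·(1/6) = +0.676123

+0.676123  (= +√(16/35))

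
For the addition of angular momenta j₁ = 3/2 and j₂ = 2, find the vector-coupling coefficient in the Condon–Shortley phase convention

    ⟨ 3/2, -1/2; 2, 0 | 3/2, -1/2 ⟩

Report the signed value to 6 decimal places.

-0.447214  (= −√(1/5))

triangle: 2!·1!·2!/6! = 4/720
(j±m)!: 1!·2!·2!·2!·1!·2! = 16
prefactor² = (2J+1)·Δ·N² = 16/45
  k=1: −1/(1!·1!·1!·1!·0!·1!) = -1
  k=2: +1/(2!·0!·0!·0!·1!·2!) = 1/4
Σ = -3/4  ⇒  CG² = 16/45·(-3/4)² = 1/5
CG = −√(1/5) = -0.447214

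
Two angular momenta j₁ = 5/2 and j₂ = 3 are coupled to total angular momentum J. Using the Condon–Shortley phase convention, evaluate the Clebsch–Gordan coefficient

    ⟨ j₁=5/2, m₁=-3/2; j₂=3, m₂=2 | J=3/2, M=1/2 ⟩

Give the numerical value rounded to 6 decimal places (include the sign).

j₁+j₂−J=4  J+j₁−j₂=1  J−j₁+j₂=2  j₁+j₂+J+1=8
(j₁±m₁, j₂±m₂, J±M) = (1,4,5,1,2,1)
P² = 192/7
sum k=3..4:
  [3] −1/12 = -1/12
  [4] +1/24 = 1/24
S = -1/24
C² = P²·S² = 1/21 ; C = -0.218218

−√(1/21) ≈ -0.218218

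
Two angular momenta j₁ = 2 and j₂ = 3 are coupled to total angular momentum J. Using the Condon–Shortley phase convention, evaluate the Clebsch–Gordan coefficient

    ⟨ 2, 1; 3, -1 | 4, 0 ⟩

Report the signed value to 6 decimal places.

j₁+j₂−J=1  J+j₁−j₂=3  J−j₁+j₂=5  j₁+j₂+J+1=10
(j₁±m₁, j₂±m₂, J±M) = (3,1,2,4,4,4)
P² = 10368/35
sum k=0..1:
  [0] +1/24 = 1/24
  [1] −1/144 = -1/144
S = 5/144
C² = P²·S² = 5/14 ; C = +0.597614

+√(5/14) ≈ +0.597614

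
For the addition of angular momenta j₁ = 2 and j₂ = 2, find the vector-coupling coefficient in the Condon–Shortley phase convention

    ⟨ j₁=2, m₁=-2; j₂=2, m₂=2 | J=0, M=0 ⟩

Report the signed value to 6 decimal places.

j₁+j₂−J=4  J+j₁−j₂=0  J−j₁+j₂=0  j₁+j₂+J+1=5
(j₁±m₁, j₂±m₂, J±M) = (0,4,4,0,0,0)
P² = 576/5
sum k=4..4:
  [4] +1/24 = 1/24
S = 1/24
C² = P²·S² = 1/5 ; C = +0.447214

+0.447214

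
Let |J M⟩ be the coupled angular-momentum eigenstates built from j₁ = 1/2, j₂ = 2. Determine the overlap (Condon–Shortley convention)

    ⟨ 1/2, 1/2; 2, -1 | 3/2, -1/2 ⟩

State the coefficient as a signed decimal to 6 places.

+0.774597  (= +√(3/5))

j₁+j₂−J=1  J+j₁−j₂=0  J−j₁+j₂=3  j₁+j₂+J+1=5
(j₁±m₁, j₂±m₂, J±M) = (1,0,1,3,1,2)
P² = 12/5
sum k=0..0:
  [0] +1/2 = 1/2
S = 1/2
C² = P²·S² = 3/5 ; C = +0.774597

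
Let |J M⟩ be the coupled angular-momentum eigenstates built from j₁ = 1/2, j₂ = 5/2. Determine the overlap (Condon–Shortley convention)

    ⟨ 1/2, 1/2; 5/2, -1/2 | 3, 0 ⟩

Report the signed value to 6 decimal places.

√[7·0!1!5!/7! · 1!0!2!3!3!3!] = √(72)
  +(−1)^0/∏(0,0,0,2,1,3)! = 1/12  (running 1/12)
⟨..|..⟩ = √(72)·(1/12) = +0.707107

+0.707107  (= +√(1/2))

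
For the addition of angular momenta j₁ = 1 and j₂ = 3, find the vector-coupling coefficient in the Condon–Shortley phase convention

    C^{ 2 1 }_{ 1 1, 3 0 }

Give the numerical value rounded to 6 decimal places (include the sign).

+0.377964

√[5·2!0!4!/7! · 2!0!3!3!3!1!] = √(144/7)
  +(−1)^0/∏(0,2,0,3,0,1)! = 1/12  (running 1/12)
⟨..|..⟩ = √(144/7)·(1/12) = +0.377964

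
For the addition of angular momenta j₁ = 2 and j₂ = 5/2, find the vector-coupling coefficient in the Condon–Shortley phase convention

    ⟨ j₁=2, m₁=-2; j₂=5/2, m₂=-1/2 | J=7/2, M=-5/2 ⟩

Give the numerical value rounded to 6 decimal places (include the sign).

−√(32/63) = -0.712697

j₁+j₂−J=1  J+j₁−j₂=3  J−j₁+j₂=4  j₁+j₂+J+1=9
(j₁±m₁, j₂±m₂, J±M) = (0,4,2,3,1,6)
P² = 4608/7
sum k=1..1:
  [1] −1/36 = -1/36
S = -1/36
C² = P²·S² = 32/63 ; C = -0.712697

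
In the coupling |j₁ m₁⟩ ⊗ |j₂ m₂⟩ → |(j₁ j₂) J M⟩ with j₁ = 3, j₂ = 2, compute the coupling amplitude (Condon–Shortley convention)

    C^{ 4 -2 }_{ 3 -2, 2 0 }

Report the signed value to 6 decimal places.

j₁+j₂−J=1  J+j₁−j₂=5  J−j₁+j₂=3  j₁+j₂+J+1=10
(j₁±m₁, j₂±m₂, J±M) = (1,5,2,2,2,6)
P² = 8640/7
sum k=0..1:
  [0] +1/240 = 1/240
  [1] −1/48 = -1/48
S = -1/60
C² = P²·S² = 12/35 ; C = -0.585540

−√(12/35) = -0.585540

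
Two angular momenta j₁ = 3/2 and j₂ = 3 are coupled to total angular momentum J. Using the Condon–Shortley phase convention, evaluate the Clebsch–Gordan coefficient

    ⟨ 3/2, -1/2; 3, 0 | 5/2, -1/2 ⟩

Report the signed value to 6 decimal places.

triangle: 2!*1!*4!/8! = 48/40320
(j±m)!: 1!*2!*3!*3!*2!*3! = 864
prefactor² = (2J+1)*Δ*N² = 216/35
  k=1: −1/(1!*1!*1!*2!*0!*2!) = -1/4
  k=2: +1/(2!*0!*0!*1!*1!*3!) = 1/12
Σ = -1/6  ⇒  CG² = 216/35*(-1/6)² = 6/35
CG = −√(6/35) = -0.414039

-0.414039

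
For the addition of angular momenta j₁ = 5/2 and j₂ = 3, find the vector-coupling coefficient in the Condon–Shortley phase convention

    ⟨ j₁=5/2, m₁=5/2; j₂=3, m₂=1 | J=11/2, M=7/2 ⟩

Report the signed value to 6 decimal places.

j₁+j₂−J=0  J+j₁−j₂=5  J−j₁+j₂=6  j₁+j₂+J+1=12
(j₁±m₁, j₂±m₂, J±M) = (5,0,4,2,9,2)
P² = 99532800/11
sum k=0..0:
  [0] +1/5760 = 1/5760
S = 1/5760
C² = P²·S² = 3/11 ; C = +0.522233

+√(3/11) ≈ +0.522233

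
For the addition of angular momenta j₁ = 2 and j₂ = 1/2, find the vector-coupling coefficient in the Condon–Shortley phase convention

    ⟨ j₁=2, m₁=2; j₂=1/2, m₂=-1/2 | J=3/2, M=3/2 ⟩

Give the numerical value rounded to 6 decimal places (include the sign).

j₁+j₂−J=1  J+j₁−j₂=3  J−j₁+j₂=0  j₁+j₂+J+1=5
(j₁±m₁, j₂±m₂, J±M) = (4,0,0,1,3,0)
P² = 144/5
sum k=0..0:
  [0] +1/6 = 1/6
S = 1/6
C² = P²·S² = 4/5 ; C = +0.894427

+0.894427  (= +√(4/5))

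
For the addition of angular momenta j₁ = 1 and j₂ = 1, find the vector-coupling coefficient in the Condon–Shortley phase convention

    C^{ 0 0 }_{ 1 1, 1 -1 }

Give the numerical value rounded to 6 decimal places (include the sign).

+√(1/3) = +0.577350

j₁+j₂−J=2  J+j₁−j₂=0  J−j₁+j₂=0  j₁+j₂+J+1=3
(j₁±m₁, j₂±m₂, J±M) = (2,0,0,2,0,0)
P² = 4/3
sum k=0..0:
  [0] +1/2 = 1/2
S = 1/2
C² = P²·S² = 1/3 ; C = +0.577350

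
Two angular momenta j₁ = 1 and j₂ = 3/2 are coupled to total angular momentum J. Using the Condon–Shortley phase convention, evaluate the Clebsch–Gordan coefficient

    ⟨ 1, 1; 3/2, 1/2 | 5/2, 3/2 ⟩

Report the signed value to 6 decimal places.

triangle: 0!·2!·3!/6! = 12/720
(j±m)!: 2!·0!·2!·1!·4!·1! = 96
prefactor² = (2J+1)·Δ·N² = 48/5
  k=0: +1/(0!·0!·0!·2!·2!·1!) = 1/4
Σ = 1/4  ⇒  CG² = 48/5·1/4² = 3/5
CG = +√(3/5) = +0.774597

+√(3/5) = +0.774597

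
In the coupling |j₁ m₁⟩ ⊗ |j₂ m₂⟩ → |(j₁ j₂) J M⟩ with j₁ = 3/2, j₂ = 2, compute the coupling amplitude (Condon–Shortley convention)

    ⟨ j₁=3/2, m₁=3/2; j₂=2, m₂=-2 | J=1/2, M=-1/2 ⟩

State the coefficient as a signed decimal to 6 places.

+0.632456

j₁+j₂−J=3  J+j₁−j₂=0  J−j₁+j₂=1  j₁+j₂+J+1=5
(j₁±m₁, j₂±m₂, J±M) = (3,0,0,4,0,1)
P² = 72/5
sum k=0..0:
  [0] +1/6 = 1/6
S = 1/6
C² = P²·S² = 2/5 ; C = +0.632456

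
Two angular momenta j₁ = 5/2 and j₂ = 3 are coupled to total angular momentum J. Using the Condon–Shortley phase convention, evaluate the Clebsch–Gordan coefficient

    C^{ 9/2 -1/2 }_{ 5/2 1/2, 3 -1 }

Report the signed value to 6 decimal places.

√[10·1!4!5!/11! · 3!2!2!4!4!5!] = √(92160/77)
  +(−1)^0/∏(0,1,2,2,2,3)! = 1/48  (running 1/48)
  +(−1)^1/∏(1,0,1,1,3,4)! = -1/144  (running 1/72)
⟨..|..⟩ = √(92160/77)·(1/72) = +0.480500

+√(160/693) ≈ +0.480500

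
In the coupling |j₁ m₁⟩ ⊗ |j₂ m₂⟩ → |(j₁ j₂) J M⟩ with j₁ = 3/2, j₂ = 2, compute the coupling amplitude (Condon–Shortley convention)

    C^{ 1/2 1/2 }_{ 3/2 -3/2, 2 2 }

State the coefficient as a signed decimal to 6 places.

√[2·3!0!1!/5! · 0!3!4!0!1!0!] = √(72/5)
  +(−1)^3/∏(3,0,0,1,0,0)! = -1/6  (running -1/6)
⟨..|..⟩ = √(72/5)·(-1/6) = -0.632456

-0.632456  (= −√(2/5))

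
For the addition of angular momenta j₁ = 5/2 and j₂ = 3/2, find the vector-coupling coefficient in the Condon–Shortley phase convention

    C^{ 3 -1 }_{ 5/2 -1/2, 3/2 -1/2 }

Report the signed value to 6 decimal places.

triangle: 1!*4!*2!/8! = 48/40320
(j±m)!: 2!*3!*1!*2!*2!*4! = 1152
prefactor² = (2J+1)*Δ*N² = 48/5
  k=0: +1/(0!*1!*3!*1!*1!*1!) = 1/6
  k=1: −1/(1!*0!*2!*0!*2!*2!) = -1/8
Σ = 1/24  ⇒  CG² = 48/5*1/24² = 1/60
CG = +√(1/60) = +0.129099

+√(1/60) ≈ +0.129099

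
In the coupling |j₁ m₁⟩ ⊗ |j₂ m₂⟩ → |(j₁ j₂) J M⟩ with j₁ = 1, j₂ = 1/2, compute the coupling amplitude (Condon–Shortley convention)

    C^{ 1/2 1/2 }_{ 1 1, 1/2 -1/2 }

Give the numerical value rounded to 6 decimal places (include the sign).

√[2·1!1!0!/3! · 2!0!0!1!1!0!] = √(2/3)
  +(−1)^0/∏(0,1,0,0,1,0)! = 1  (running 1)
⟨..|..⟩ = √(2/3)·(1) = +0.816497

+√(2/3) ≈ +0.816497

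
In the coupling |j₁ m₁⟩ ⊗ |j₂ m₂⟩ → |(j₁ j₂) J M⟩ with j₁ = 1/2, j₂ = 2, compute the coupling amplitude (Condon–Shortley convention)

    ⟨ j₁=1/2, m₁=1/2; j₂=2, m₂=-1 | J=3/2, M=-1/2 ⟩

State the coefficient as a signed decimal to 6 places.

triangle: 1!*0!*3!/5! = 6/120
(j±m)!: 1!*0!*1!*3!*1!*2! = 12
prefactor² = (2J+1)*Δ*N² = 12/5
  k=0: +1/(0!*1!*0!*1!*0!*2!) = 1/2
Σ = 1/2  ⇒  CG² = 12/5*1/2² = 3/5
CG = +√(3/5) = +0.774597

+0.774597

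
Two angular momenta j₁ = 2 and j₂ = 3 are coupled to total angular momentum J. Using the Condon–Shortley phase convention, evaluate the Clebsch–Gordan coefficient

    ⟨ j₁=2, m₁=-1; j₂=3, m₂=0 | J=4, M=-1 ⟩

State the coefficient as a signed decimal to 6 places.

j₁+j₂−J=1  J+j₁−j₂=3  J−j₁+j₂=5  j₁+j₂+J+1=10
(j₁±m₁, j₂±m₂, J±M) = (1,3,3,3,3,5)
P² = 1944/7
sum k=0..1:
  [0] +1/72 = 1/72
  [1] −1/24 = -1/24
S = -1/36
C² = P²·S² = 3/14 ; C = -0.462910

-0.462910  (= −√(3/14))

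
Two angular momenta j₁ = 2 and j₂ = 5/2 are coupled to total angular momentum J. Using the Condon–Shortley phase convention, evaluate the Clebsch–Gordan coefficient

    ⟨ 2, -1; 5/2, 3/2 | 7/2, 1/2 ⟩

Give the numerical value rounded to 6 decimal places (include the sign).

-0.619780

√[8·1!3!4!/9! · 1!3!4!1!4!3!] = √(2304/35)
  +(−1)^0/∏(0,1,3,4,0,0)! = 1/144  (running 1/144)
  +(−1)^1/∏(1,0,2,3,1,1)! = -1/12  (running -11/144)
⟨..|..⟩ = √(2304/35)·(-11/144) = -0.619780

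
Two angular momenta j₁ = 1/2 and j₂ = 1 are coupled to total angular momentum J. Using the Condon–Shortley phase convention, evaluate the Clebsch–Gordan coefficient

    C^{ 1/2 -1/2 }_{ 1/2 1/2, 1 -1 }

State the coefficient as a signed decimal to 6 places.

+0.816497  (= +√(2/3))

j₁+j₂−J=1  J+j₁−j₂=0  J−j₁+j₂=1  j₁+j₂+J+1=3
(j₁±m₁, j₂±m₂, J±M) = (1,0,0,2,0,1)
P² = 2/3
sum k=0..0:
  [0] +1/1 = 1
S = 1
C² = P²·S² = 2/3 ; C = +0.816497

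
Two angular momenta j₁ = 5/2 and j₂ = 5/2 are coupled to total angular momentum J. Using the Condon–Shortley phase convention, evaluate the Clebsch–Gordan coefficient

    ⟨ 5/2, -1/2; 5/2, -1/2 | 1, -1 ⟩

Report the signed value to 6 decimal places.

+0.507093  (= +√(9/35))

j₁+j₂−J=4  J+j₁−j₂=1  J−j₁+j₂=1  j₁+j₂+J+1=7
(j₁±m₁, j₂±m₂, J±M) = (2,3,2,3,0,2)
P² = 144/35
sum k=2..2:
  [2] +1/4 = 1/4
S = 1/4
C² = P²·S² = 9/35 ; C = +0.507093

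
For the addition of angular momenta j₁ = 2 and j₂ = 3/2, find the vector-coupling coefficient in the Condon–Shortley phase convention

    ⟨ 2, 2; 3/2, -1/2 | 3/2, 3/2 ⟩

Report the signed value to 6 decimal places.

triangle: 2!×2!×1!/6! = 4/720
(j±m)!: 4!×0!×1!×2!×3!×0! = 288
prefactor² = (2J+1)×Δ×N² = 32/5
  k=0: +1/(0!×2!×0!×1!×2!×0!) = 1/4
Σ = 1/4  ⇒  CG² = 32/5×1/4² = 2/5
CG = +√(2/5) = +0.632456

+√(2/5) = +0.632456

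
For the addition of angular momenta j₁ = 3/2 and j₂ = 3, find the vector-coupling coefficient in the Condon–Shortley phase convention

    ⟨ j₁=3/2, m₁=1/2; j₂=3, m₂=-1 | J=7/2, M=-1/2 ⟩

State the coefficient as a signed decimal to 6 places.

√[8·1!2!5!/9! · 2!1!2!4!3!4!] = √(512/7)
  +(−1)^0/∏(0,1,1,2,1,3)! = 1/12  (running 1/12)
  +(−1)^1/∏(1,0,0,1,2,4)! = -1/48  (running 1/16)
⟨..|..⟩ = √(512/7)·(1/16) = +0.534522

+0.534522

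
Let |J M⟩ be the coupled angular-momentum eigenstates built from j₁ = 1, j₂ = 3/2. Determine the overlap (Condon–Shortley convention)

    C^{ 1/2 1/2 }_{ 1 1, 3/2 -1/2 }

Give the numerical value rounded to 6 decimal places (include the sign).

triangle: 2!*0!*1!/4! = 2/24
(j±m)!: 2!*0!*1!*2!*1!*0! = 4
prefactor² = (2J+1)*Δ*N² = 2/3
  k=0: +1/(0!*2!*0!*1!*0!*0!) = 1/2
Σ = 1/2  ⇒  CG² = 2/3*1/2² = 1/6
CG = +√(1/6) = +0.408248

+√(1/6) = +0.408248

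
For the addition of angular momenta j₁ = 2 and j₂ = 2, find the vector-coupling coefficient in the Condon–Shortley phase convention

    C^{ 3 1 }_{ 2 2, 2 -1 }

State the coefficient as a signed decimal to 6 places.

j₁+j₂−J=1  J+j₁−j₂=3  J−j₁+j₂=3  j₁+j₂+J+1=8
(j₁±m₁, j₂±m₂, J±M) = (4,0,1,3,4,2)
P² = 216/5
sum k=0..0:
  [0] +1/12 = 1/12
S = 1/12
C² = P²·S² = 3/10 ; C = +0.547723

+√(3/10) ≈ +0.547723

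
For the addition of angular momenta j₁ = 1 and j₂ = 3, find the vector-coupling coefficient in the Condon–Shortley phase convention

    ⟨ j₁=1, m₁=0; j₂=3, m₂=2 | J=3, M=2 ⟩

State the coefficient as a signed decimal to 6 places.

−√(1/3) ≈ -0.577350

√[7·1!1!5!/8! · 1!1!5!1!5!1!] = √(300)
  +(−1)^0/∏(0,1,1,5,0,0)! = 1/120  (running 1/120)
  +(−1)^1/∏(1,0,0,4,1,1)! = -1/24  (running -1/30)
⟨..|..⟩ = √(300)·(-1/30) = -0.577350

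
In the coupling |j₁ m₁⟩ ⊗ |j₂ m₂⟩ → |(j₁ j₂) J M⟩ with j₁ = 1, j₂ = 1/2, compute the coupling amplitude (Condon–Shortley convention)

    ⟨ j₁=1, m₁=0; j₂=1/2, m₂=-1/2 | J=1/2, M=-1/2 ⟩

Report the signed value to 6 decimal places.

+√(1/3) ≈ +0.577350

√[2·1!1!0!/3! · 1!1!0!1!0!1!] = √(1/3)
  +(−1)^0/∏(0,1,1,0,0,0)! = 1  (running 1)
⟨..|..⟩ = √(1/3)·(1) = +0.577350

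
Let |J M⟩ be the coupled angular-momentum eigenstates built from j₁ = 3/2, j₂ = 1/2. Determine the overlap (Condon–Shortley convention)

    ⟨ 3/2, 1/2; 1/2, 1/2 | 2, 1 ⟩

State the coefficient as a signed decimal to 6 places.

+0.866025

√[5·0!3!1!/5! · 2!1!1!0!3!1!] = √(3)
  +(−1)^0/∏(0,0,1,1,2,0)! = 1/2  (running 1/2)
⟨..|..⟩ = √(3)·(1/2) = +0.866025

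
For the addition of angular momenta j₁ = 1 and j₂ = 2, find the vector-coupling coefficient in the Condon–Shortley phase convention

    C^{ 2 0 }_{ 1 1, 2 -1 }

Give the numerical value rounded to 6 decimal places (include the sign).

+√(1/2) = +0.707107

j₁+j₂−J=1  J+j₁−j₂=1  J−j₁+j₂=3  j₁+j₂+J+1=6
(j₁±m₁, j₂±m₂, J±M) = (2,0,1,3,2,2)
P² = 2
sum k=0..0:
  [0] +1/2 = 1/2
S = 1/2
C² = P²·S² = 1/2 ; C = +0.707107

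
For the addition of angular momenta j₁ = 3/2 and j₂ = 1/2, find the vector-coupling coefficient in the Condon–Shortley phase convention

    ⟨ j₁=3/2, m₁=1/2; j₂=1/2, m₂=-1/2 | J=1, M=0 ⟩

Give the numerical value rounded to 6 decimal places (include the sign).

triangle: 1!·2!·0!/4! = 2/24
(j±m)!: 2!·1!·0!·1!·1!·1! = 2
prefactor² = (2J+1)·Δ·N² = 1/2
  k=0: +1/(0!·1!·1!·0!·1!·0!) = 1
Σ = 1  ⇒  CG² = 1/2·1² = 1/2
CG = +√(1/2) = +0.707107

+0.707107  (= +√(1/2))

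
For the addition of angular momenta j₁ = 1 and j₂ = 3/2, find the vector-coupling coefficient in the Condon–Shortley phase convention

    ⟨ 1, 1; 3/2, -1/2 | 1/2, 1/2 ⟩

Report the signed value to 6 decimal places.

+0.408248  (= +√(1/6))

j₁+j₂−J=2  J+j₁−j₂=0  J−j₁+j₂=1  j₁+j₂+J+1=4
(j₁±m₁, j₂±m₂, J±M) = (2,0,1,2,1,0)
P² = 2/3
sum k=0..0:
  [0] +1/2 = 1/2
S = 1/2
C² = P²·S² = 1/6 ; C = +0.408248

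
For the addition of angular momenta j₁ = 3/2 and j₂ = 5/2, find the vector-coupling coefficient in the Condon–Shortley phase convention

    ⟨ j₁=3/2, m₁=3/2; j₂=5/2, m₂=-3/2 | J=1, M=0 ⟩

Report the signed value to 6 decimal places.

j₁+j₂−J=3  J+j₁−j₂=0  J−j₁+j₂=2  j₁+j₂+J+1=6
(j₁±m₁, j₂±m₂, J±M) = (3,0,1,4,1,1)
P² = 36/5
sum k=0..0:
  [0] +1/6 = 1/6
S = 1/6
C² = P²·S² = 1/5 ; C = +0.447214

+0.447214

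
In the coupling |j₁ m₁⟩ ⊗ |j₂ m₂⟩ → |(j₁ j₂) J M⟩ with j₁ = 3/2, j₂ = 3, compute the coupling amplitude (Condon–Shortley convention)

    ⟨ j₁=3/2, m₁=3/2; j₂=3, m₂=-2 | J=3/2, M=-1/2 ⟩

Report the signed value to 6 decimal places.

+0.534522

j₁+j₂−J=3  J+j₁−j₂=0  J−j₁+j₂=3  j₁+j₂+J+1=7
(j₁±m₁, j₂±m₂, J±M) = (3,0,1,5,1,2)
P² = 288/7
sum k=0..0:
  [0] +1/12 = 1/12
S = 1/12
C² = P²·S² = 2/7 ; C = +0.534522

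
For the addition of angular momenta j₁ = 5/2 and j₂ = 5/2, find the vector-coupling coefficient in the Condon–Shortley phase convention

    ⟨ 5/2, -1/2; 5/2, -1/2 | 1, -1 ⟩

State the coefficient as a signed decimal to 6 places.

+√(9/35) = +0.507093

j₁+j₂−J=4  J+j₁−j₂=1  J−j₁+j₂=1  j₁+j₂+J+1=7
(j₁±m₁, j₂±m₂, J±M) = (2,3,2,3,0,2)
P² = 144/35
sum k=2..2:
  [2] +1/4 = 1/4
S = 1/4
C² = P²·S² = 9/35 ; C = +0.507093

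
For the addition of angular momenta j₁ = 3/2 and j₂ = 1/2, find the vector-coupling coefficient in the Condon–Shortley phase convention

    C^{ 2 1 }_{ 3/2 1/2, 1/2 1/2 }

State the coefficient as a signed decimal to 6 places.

√[5·0!3!1!/5! · 2!1!1!0!3!1!] = √(3)
  +(−1)^0/∏(0,0,1,1,2,0)! = 1/2  (running 1/2)
⟨..|..⟩ = √(3)·(1/2) = +0.866025

+0.866025  (= +√(3/4))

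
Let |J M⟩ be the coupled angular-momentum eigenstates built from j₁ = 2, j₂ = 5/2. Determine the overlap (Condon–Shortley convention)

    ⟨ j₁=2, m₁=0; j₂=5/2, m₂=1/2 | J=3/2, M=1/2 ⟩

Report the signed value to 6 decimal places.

triangle: 3!·1!·2!/7! = 12/5040
(j±m)!: 2!·2!·3!·2!·2!·1! = 96
prefactor² = (2J+1)·Δ·N² = 32/35
  k=1: −1/(1!·2!·1!·2!·0!·0!) = -1/4
  k=2: +1/(2!·1!·0!·1!·1!·1!) = 1/2
Σ = 1/4  ⇒  CG² = 32/35·1/4² = 2/35
CG = +√(2/35) = +0.239046

+0.239046  (= +√(2/35))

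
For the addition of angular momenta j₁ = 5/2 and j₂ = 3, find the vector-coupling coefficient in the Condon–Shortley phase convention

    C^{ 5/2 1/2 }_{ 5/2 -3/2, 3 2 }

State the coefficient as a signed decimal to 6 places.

-0.267261

√[6·3!2!3!/9! · 1!4!5!1!3!2!] = √(288/7)
  +(−1)^2/∏(2,1,2,3,0,0)! = 1/24  (running 1/24)
  +(−1)^3/∏(3,0,1,2,1,1)! = -1/12  (running -1/24)
⟨..|..⟩ = √(288/7)·(-1/24) = -0.267261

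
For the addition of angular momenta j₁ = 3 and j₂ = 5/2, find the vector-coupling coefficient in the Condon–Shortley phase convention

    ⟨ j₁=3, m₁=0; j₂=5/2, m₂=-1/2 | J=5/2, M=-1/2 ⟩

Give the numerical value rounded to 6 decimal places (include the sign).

j₁+j₂−J=3  J+j₁−j₂=3  J−j₁+j₂=2  j₁+j₂+J+1=9
(j₁±m₁, j₂±m₂, J±M) = (3,3,2,3,2,3)
P² = 216/35
sum k=0..2:
  [0] +1/72 = 1/72
  [1] −1/4 = -1/4
  [2] +1/8 = 1/8
S = -1/9
C² = P²·S² = 8/105 ; C = -0.276026

−√(8/105) ≈ -0.276026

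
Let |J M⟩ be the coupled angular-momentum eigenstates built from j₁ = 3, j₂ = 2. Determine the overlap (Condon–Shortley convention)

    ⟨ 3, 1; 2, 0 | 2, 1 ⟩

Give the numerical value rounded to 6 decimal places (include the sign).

j₁+j₂−J=3  J+j₁−j₂=3  J−j₁+j₂=1  j₁+j₂+J+1=8
(j₁±m₁, j₂±m₂, J±M) = (4,2,2,2,3,1)
P² = 36/7
sum k=1..2:
  [1] −1/4 = -1/4
  [2] +1/12 = 1/12
S = -1/6
C² = P²·S² = 1/7 ; C = -0.377964

−√(1/7) = -0.377964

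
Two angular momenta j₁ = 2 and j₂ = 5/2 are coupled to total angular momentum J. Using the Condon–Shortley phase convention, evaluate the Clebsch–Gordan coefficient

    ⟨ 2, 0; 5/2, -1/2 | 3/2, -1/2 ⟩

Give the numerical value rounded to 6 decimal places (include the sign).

−√(2/35) ≈ -0.239046

√[4·3!1!2!/7! · 2!2!2!3!1!2!] = √(32/35)
  +(−1)^1/∏(1,2,1,1,0,1)! = -1/2  (running -1/2)
  +(−1)^2/∏(2,1,0,0,1,2)! = 1/4  (running -1/4)
⟨..|..⟩ = √(32/35)·(-1/4) = -0.239046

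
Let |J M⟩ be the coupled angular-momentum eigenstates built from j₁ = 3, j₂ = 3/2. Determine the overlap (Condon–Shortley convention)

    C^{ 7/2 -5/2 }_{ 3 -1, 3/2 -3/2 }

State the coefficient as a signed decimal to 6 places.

+0.690066  (= +√(10/21))

triangle: 1!·5!·2!/9! = 240/362880
(j±m)!: 2!·4!·0!·3!·1!·6! = 207360
prefactor² = (2J+1)·Δ·N² = 7680/7
  k=0: +1/(0!·1!·4!·0!·1!·2!) = 1/48
Σ = 1/48  ⇒  CG² = 7680/7·1/48² = 10/21
CG = +√(10/21) = +0.690066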